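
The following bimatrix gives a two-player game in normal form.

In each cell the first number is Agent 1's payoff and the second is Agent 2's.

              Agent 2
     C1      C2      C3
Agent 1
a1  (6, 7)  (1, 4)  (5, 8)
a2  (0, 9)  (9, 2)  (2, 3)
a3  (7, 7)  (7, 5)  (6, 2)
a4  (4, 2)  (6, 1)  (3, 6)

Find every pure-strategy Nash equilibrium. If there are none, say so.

(a3, C1)

Agent 1 against C1: payoffs 6, 0, 7, 4 → best response a3.
Agent 1 against C2: payoffs 1, 9, 7, 6 → best response a2.
Agent 1 against C3: payoffs 5, 2, 6, 3 → best response a3.
Agent 2 against a1: payoffs 7, 4, 8 → best response C3.
Agent 2 against a2: payoffs 9, 2, 3 → best response C1.
Agent 2 against a3: payoffs 7, 5, 2 → best response C1.
Agent 2 against a4: payoffs 2, 1, 6 → best response C3.
Mutual best responses: (a3, C1).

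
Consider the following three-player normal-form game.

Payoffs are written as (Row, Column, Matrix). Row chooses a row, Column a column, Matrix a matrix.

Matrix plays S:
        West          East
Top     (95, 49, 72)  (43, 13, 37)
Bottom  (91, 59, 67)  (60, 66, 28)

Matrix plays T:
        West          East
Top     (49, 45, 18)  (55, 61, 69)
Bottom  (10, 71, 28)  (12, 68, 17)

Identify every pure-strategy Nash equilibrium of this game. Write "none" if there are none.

The pure Nash equilibria are (Top, West, S) and (Top, East, T) and (Bottom, East, S).

For each strategy profile, look for a profitable unilateral deviation.
(Top, West, S): Row gets 95, best alternative 91; Column gets 49, best alternative 13; Matrix gets 72, best alternative 18. No profitable deviation — NE.
(Top, West, T): Column can switch to East (45 → 61). Not NE.
(Top, East, S): Row can switch to Bottom (43 → 60). Not NE.
(Top, East, T): Row gets 55, best alternative 12; Column gets 61, best alternative 45; Matrix gets 69, best alternative 37. No profitable deviation — NE.
(Bottom, West, S): Row can switch to Top (91 → 95). Not NE.
(Bottom, West, T): Row can switch to Top (10 → 49). Not NE.
(Bottom, East, S): Row gets 60, best alternative 43; Column gets 66, best alternative 59; Matrix gets 28, best alternative 17. No profitable deviation — NE.
(Bottom, East, T): Row can switch to Top (12 → 55). Not NE.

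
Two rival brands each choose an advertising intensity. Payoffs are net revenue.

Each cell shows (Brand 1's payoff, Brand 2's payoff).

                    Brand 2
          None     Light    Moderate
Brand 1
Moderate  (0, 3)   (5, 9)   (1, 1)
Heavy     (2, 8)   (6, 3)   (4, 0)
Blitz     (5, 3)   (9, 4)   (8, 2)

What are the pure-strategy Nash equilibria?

The unique pure-strategy Nash equilibrium is (Blitz, Light).

(Moderate, None): Brand 1 can switch to Heavy (0 → 2). Not NE.
(Moderate, Light): Brand 1 can switch to Heavy (5 → 6). Not NE.
(Moderate, Moderate): Brand 1 can switch to Heavy (1 → 4). Not NE.
(Heavy, None): Brand 1 can switch to Blitz (2 → 5). Not NE.
(Heavy, Light): Brand 1 can switch to Blitz (6 → 9). Not NE.
(Heavy, Moderate): Brand 1 can switch to Blitz (4 → 8). Not NE.
(Blitz, None): Brand 2 can switch to Light (3 → 4). Not NE.
(Blitz, Light): Brand 1 gets 9, best alternative 6; Brand 2 gets 4, best alternative 3. No profitable deviation — NE.
(Blitz, Moderate): Brand 2 can switch to None (2 → 3). Not NE.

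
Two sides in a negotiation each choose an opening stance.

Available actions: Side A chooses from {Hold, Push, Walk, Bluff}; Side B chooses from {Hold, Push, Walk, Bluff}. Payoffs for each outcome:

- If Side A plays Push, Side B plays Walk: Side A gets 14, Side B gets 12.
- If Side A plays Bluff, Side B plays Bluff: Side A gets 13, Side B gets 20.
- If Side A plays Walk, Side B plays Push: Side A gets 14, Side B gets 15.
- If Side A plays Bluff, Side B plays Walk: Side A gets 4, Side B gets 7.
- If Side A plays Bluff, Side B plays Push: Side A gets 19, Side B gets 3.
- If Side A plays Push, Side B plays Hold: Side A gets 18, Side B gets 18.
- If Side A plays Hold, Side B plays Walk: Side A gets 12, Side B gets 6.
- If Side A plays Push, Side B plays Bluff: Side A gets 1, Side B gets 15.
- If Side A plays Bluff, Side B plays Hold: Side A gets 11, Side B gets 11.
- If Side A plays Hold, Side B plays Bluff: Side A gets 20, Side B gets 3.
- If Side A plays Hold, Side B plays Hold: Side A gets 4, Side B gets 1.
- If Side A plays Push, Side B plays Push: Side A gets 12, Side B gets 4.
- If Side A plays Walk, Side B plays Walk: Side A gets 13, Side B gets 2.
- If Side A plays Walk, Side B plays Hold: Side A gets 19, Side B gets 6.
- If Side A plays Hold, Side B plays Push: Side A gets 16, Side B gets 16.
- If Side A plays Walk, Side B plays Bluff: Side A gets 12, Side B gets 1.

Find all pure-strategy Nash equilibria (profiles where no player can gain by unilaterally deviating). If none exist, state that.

This game has no pure Nash equilibrium.

Mark each player's best response to every combination of opponents' strategies; a profile where every player is best-responding is a pure Nash equilibrium.
Side A against Hold: payoffs 4, 18, 19, 11 → best response Walk.
Side A against Push: payoffs 16, 12, 14, 19 → best response Bluff.
Side A against Walk: payoffs 12, 14, 13, 4 → best response Push.
Side A against Bluff: payoffs 20, 1, 12, 13 → best response Hold.
Side B against Hold: payoffs 1, 16, 6, 3 → best response Push.
Side B against Push: payoffs 18, 4, 12, 15 → best response Hold.
Side B against Walk: payoffs 6, 15, 2, 1 → best response Push.
Side B against Bluff: payoffs 11, 3, 7, 20 → best response Bluff.
No profile is a mutual best response for all players.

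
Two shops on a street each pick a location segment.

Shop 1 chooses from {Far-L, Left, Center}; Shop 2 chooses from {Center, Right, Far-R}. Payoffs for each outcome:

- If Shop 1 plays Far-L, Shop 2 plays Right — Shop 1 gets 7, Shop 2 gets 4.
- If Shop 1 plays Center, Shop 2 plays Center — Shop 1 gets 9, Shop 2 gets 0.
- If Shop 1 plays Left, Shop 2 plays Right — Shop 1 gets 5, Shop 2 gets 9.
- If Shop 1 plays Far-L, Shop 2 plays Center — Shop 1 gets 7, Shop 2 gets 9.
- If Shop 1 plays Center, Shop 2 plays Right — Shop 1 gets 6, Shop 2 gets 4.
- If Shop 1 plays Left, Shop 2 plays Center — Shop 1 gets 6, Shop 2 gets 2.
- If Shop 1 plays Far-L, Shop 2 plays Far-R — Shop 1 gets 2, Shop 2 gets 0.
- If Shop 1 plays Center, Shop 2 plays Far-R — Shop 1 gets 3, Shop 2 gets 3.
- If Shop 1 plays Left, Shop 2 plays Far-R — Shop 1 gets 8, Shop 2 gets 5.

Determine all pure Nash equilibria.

Shop 1 against Center: payoffs 7, 6, 9 → best response Center.
Shop 1 against Right: payoffs 7, 5, 6 → best response Far-L.
Shop 1 against Far-R: payoffs 2, 8, 3 → best response Left.
Shop 2 against Far-L: payoffs 9, 4, 0 → best response Center.
Shop 2 against Left: payoffs 2, 9, 5 → best response Right.
Shop 2 against Center: payoffs 0, 4, 3 → best response Right.
No profile is a mutual best response for all players.

No pure-strategy Nash equilibrium.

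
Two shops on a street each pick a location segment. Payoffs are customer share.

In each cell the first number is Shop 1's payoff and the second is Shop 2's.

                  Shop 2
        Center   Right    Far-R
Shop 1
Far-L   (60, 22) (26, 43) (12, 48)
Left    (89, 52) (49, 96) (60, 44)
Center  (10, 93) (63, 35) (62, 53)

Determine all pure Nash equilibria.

This game has no pure Nash equilibrium.

Shop 1 against Center: payoffs 60, 89, 10 → best response Left.
Shop 1 against Right: payoffs 26, 49, 63 → best response Center.
Shop 1 against Far-R: payoffs 12, 60, 62 → best response Center.
Shop 2 against Far-L: payoffs 22, 43, 48 → best response Far-R.
Shop 2 against Left: payoffs 52, 96, 44 → best response Right.
Shop 2 against Center: payoffs 93, 35, 53 → best response Center.
No profile is a mutual best response for all players.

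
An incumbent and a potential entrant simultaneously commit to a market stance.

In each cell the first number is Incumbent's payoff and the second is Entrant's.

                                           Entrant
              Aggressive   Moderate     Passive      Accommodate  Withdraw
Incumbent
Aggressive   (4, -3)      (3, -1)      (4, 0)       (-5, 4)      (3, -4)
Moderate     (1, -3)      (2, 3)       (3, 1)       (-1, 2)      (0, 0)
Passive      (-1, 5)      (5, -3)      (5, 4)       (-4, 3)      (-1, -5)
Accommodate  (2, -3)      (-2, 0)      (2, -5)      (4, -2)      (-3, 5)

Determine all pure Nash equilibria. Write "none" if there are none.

(Aggressive, Aggressive): Entrant can switch to Moderate (-3 → -1). Not NE.
(Aggressive, Moderate): Incumbent can switch to Passive (3 → 5). Not NE.
(Aggressive, Passive): Incumbent can switch to Passive (4 → 5). Not NE.
(Aggressive, Accommodate): Incumbent can switch to Moderate (-5 → -1). Not NE.
(Aggressive, Withdraw): Entrant can switch to Aggressive (-4 → -3). Not NE.
(Moderate, Aggressive): Incumbent can switch to Aggressive (1 → 4). Not NE.
(Moderate, Moderate): Incumbent can switch to Aggressive (2 → 3). Not NE.
(Moderate, Passive): Incumbent can switch to Aggressive (3 → 4). Not NE.
(Moderate, Accommodate): Incumbent can switch to Accommodate (-1 → 4). Not NE.
(Moderate, Withdraw): Incumbent can switch to Aggressive (0 → 3). Not NE.
(The remaining 10 profiles each have a profitable deviation by the same check.)

This game has no pure Nash equilibrium.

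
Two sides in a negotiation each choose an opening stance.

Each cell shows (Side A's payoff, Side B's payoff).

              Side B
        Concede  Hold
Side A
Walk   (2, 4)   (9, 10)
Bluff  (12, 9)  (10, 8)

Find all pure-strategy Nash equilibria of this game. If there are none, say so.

The unique pure-strategy Nash equilibrium is (Bluff, Concede).

For each player, find the best response to each opponent profile; mutual best responses are the pure NE.
Side A against Concede: payoffs 2, 12 → best response Bluff.
Side A against Hold: payoffs 9, 10 → best response Bluff.
Side B against Walk: payoffs 4, 10 → best response Hold.
Side B against Bluff: payoffs 9, 8 → best response Concede.
Mutual best responses: (Bluff, Concede).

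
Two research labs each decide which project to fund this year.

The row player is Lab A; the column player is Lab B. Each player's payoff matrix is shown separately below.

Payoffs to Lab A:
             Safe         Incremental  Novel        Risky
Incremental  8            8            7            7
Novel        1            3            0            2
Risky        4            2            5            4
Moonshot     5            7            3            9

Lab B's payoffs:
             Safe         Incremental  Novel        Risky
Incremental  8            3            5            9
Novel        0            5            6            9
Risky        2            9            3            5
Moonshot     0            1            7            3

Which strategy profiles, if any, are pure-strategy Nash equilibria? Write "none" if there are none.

This game has no pure Nash equilibrium.

Check each profile: it is a Nash equilibrium iff no player can strictly gain by switching unilaterally.
(Incremental, Safe): Lab B can switch to Risky (8 → 9). Not NE.
(Incremental, Incremental): Lab B can switch to Safe (3 → 8). Not NE.
(Incremental, Novel): Lab B can switch to Safe (5 → 8). Not NE.
(Incremental, Risky): Lab A can switch to Moonshot (7 → 9). Not NE.
(Novel, Safe): Lab A can switch to Incremental (1 → 8). Not NE.
(Novel, Incremental): Lab A can switch to Incremental (3 → 8). Not NE.
(The remaining 10 profiles each have a profitable deviation by the same check.)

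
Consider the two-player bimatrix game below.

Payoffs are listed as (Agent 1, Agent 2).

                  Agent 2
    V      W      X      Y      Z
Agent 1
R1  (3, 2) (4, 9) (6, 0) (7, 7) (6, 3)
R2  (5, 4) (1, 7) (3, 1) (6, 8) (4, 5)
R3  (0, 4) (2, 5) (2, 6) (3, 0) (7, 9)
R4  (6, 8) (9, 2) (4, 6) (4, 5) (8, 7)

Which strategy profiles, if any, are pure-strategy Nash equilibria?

The unique pure-strategy Nash equilibrium is (R4, V).

(R1, V): Agent 1 can switch to R2 (3 → 5). Not NE.
(R1, W): Agent 1 can switch to R4 (4 → 9). Not NE.
(R1, X): Agent 2 can switch to V (0 → 2). Not NE.
(R1, Y): Agent 2 can switch to W (7 → 9). Not NE.
(R1, Z): Agent 1 can switch to R3 (6 → 7). Not NE.
(R2, V): Agent 1 can switch to R4 (5 → 6). Not NE.
(R2, W): Agent 1 can switch to R1 (1 → 4). Not NE.
(R2, X): Agent 1 can switch to R1 (3 → 6). Not NE.
(R4, V): Agent 1 gets 6, best alternative 5; Agent 2 gets 8, best alternative 7. No profitable deviation — NE.
(The remaining 11 profiles each have a profitable deviation by the same check.)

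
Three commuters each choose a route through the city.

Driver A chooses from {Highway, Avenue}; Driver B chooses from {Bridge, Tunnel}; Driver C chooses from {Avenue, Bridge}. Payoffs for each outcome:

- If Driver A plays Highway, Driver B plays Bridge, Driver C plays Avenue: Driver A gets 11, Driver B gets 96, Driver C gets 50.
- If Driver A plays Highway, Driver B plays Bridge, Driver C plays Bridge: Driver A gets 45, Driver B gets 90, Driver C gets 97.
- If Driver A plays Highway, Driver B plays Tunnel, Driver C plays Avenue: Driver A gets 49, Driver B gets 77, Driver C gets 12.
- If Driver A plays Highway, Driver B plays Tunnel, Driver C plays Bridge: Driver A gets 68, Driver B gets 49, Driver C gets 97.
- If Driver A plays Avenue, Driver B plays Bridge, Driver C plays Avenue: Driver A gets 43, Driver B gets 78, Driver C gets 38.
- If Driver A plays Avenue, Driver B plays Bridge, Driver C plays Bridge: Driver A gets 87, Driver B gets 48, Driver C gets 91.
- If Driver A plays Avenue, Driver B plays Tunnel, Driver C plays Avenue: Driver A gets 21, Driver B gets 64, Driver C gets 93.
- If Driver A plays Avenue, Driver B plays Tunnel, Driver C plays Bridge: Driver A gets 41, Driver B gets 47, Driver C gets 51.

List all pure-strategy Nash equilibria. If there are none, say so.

Driver A against (Bridge, Avenue): payoffs 11, 43 → best response Avenue.
Driver A against (Bridge, Bridge): payoffs 45, 87 → best response Avenue.
Driver A against (Tunnel, Avenue): payoffs 49, 21 → best response Highway.
Driver A against (Tunnel, Bridge): payoffs 68, 41 → best response Highway.
Driver B against (Highway, Avenue): payoffs 96, 77 → best response Bridge.
Driver B against (Highway, Bridge): payoffs 90, 49 → best response Bridge.
Driver B against (Avenue, Avenue): payoffs 78, 64 → best response Bridge.
Driver B against (Avenue, Bridge): payoffs 48, 47 → best response Bridge.
Driver C against (Highway, Bridge): payoffs 50, 97 → best response Bridge.
Driver C against (Highway, Tunnel): payoffs 12, 97 → best response Bridge.
Driver C against (Avenue, Bridge): payoffs 38, 91 → best response Bridge.
Driver C against (Avenue, Tunnel): payoffs 93, 51 → best response Avenue.
Mutual best responses: (Avenue, Bridge, Bridge).

The unique pure-strategy Nash equilibrium is (Avenue, Bridge, Bridge).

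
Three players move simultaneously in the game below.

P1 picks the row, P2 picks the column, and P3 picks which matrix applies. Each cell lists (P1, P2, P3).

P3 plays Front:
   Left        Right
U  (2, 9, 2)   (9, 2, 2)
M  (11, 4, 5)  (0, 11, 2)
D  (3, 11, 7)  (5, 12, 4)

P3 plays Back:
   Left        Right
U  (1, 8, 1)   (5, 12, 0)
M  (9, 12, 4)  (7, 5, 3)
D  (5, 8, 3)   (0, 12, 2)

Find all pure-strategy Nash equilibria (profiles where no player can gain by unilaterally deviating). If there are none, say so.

There is no pure-strategy Nash equilibrium.

P1 against (Left, Front): payoffs 2, 11, 3 → best response M.
P1 against (Left, Back): payoffs 1, 9, 5 → best response M.
P1 against (Right, Front): payoffs 9, 0, 5 → best response U.
P1 against (Right, Back): payoffs 5, 7, 0 → best response M.
P2 against (U, Front): payoffs 9, 2 → best response Left.
P2 against (U, Back): payoffs 8, 12 → best response Right.
P2 against (M, Front): payoffs 4, 11 → best response Right.
P2 against (M, Back): payoffs 12, 5 → best response Left.
P2 against (D, Front): payoffs 11, 12 → best response Right.
P2 against (D, Back): payoffs 8, 12 → best response Right.
P3 against (U, Left): payoffs 2, 1 → best response Front.
P3 against (U, Right): payoffs 2, 0 → best response Front.
P3 against (M, Left): payoffs 5, 4 → best response Front.
P3 against (M, Right): payoffs 2, 3 → best response Back.
P3 against (D, Left): payoffs 7, 3 → best response Front.
P3 against (D, Right): payoffs 4, 2 → best response Front.
No profile is a mutual best response for all players.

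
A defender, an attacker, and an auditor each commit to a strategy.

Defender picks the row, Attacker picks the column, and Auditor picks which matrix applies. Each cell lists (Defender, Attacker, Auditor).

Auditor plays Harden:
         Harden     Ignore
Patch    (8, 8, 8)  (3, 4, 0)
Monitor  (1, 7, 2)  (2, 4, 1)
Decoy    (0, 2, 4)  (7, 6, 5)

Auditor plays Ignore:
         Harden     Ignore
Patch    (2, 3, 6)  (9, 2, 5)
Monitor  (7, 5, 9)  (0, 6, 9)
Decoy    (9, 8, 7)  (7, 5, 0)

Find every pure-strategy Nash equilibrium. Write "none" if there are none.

Pure-strategy Nash equilibria: (Patch, Harden, Harden), (Decoy, Harden, Ignore), (Decoy, Ignore, Harden)

For each strategy profile, look for a profitable unilateral deviation.
(Patch, Harden, Harden): Defender gets 8, best alternative 1; Attacker gets 8, best alternative 4; Auditor gets 8, best alternative 6. No profitable deviation — NE.
(Patch, Harden, Ignore): Defender can switch to Monitor (2 → 7). Not NE.
(Patch, Ignore, Harden): Defender can switch to Decoy (3 → 7). Not NE.
(Patch, Ignore, Ignore): Attacker can switch to Harden (2 → 3). Not NE.
(Monitor, Harden, Harden): Defender can switch to Patch (1 → 8). Not NE.
(Monitor, Harden, Ignore): Defender can switch to Decoy (7 → 9). Not NE.
(Monitor, Ignore, Harden): Defender can switch to Patch (2 → 3). Not NE.
(Decoy, Harden, Ignore): Defender gets 9, best alternative 7; Attacker gets 8, best alternative 5; Auditor gets 7, best alternative 4. No profitable deviation — NE.
(Decoy, Ignore, Harden): Defender gets 7, best alternative 3; Attacker gets 6, best alternative 2; Auditor gets 5, best alternative 0. No profitable deviation — NE.
(The remaining 3 profiles each have a profitable deviation by the same check.)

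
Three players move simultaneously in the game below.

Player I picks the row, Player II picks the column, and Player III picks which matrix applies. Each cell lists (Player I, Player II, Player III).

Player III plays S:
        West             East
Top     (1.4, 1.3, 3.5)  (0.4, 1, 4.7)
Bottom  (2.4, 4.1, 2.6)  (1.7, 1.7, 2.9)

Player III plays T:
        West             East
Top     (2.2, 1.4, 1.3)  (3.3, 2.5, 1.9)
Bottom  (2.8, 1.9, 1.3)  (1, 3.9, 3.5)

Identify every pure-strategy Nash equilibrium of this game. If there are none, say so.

Mark each player's best response to every combination of opponents' strategies; a profile where every player is best-responding is a pure Nash equilibrium.
Player I against (West, S): payoffs 1.4, 2.4 → best response Bottom.
Player I against (West, T): payoffs 2.2, 2.8 → best response Bottom.
Player I against (East, S): payoffs 0.4, 1.7 → best response Bottom.
Player I against (East, T): payoffs 3.3, 1 → best response Top.
Player II against (Top, S): payoffs 1.3, 1 → best response West.
Player II against (Top, T): payoffs 1.4, 2.5 → best response East.
Player II against (Bottom, S): payoffs 4.1, 1.7 → best response West.
Player II against (Bottom, T): payoffs 1.9, 3.9 → best response East.
Player III against (Top, West): payoffs 3.5, 1.3 → best response S.
Player III against (Top, East): payoffs 4.7, 1.9 → best response S.
Player III against (Bottom, West): payoffs 2.6, 1.3 → best response S.
Player III against (Bottom, East): payoffs 2.9, 3.5 → best response T.
Mutual best responses: (Bottom, West, S).

(Bottom, West, S)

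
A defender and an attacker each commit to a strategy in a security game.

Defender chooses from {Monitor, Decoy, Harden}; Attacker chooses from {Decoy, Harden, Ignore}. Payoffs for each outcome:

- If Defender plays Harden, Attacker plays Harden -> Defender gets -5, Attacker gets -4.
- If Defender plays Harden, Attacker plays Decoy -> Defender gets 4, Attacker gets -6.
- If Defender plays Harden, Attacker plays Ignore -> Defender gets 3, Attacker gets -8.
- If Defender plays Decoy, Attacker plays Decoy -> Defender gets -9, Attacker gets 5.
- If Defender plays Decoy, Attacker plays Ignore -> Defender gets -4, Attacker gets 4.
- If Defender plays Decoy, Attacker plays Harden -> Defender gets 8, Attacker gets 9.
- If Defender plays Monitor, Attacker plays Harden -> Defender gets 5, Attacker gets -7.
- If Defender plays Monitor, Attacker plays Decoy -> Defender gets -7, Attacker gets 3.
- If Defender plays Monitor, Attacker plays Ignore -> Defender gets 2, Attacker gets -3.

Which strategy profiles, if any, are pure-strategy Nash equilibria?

For each strategy profile, look for a profitable unilateral deviation.
(Monitor, Decoy): Defender can switch to Harden (-7 → 4). Not NE.
(Monitor, Harden): Defender can switch to Decoy (5 → 8). Not NE.
(Monitor, Ignore): Defender can switch to Harden (2 → 3). Not NE.
(Decoy, Decoy): Defender can switch to Monitor (-9 → -7). Not NE.
(Decoy, Harden): Defender gets 8, best alternative 5; Attacker gets 9, best alternative 5. No profitable deviation — NE.
(Decoy, Ignore): Defender can switch to Monitor (-4 → 2). Not NE.
(Harden, Decoy): Attacker can switch to Harden (-6 → -4). Not NE.
(Harden, Harden): Defender can switch to Monitor (-5 → 5). Not NE.
(Harden, Ignore): Attacker can switch to Decoy (-8 → -6). Not NE.

The unique pure-strategy Nash equilibrium is (Decoy, Harden).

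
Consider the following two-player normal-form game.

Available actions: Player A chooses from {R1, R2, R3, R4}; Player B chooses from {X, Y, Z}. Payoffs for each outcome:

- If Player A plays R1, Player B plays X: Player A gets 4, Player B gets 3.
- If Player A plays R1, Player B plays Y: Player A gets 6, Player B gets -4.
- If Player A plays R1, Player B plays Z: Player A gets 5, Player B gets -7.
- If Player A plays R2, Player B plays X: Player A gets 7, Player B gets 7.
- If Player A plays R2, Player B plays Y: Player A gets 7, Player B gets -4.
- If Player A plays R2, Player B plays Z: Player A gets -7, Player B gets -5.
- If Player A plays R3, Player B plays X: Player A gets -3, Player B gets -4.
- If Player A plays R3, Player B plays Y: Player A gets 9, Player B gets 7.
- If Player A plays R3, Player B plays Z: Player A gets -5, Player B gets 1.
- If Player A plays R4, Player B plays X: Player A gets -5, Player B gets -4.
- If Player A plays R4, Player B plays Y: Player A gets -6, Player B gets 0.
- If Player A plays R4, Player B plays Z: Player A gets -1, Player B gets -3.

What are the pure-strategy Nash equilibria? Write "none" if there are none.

(R2, X), (R3, Y)

(R1, X): Player A can switch to R2 (4 → 7). Not NE.
(R1, Y): Player A can switch to R2 (6 → 7). Not NE.
(R1, Z): Player B can switch to X (-7 → 3). Not NE.
(R2, X): Player A gets 7, best alternative 4; Player B gets 7, best alternative -4. No profitable deviation — NE.
(R2, Y): Player A can switch to R3 (7 → 9). Not NE.
(R2, Z): Player A can switch to R1 (-7 → 5). Not NE.
(R3, X): Player A can switch to R1 (-3 → 4). Not NE.
(R3, Y): Player A gets 9, best alternative 7; Player B gets 7, best alternative 1. No profitable deviation — NE.
(R3, Z): Player A can switch to R1 (-5 → 5). Not NE.
(R4, X): Player A can switch to R1 (-5 → 4). Not NE.
(R4, Y): Player A can switch to R1 (-6 → 6). Not NE.
(R4, Z): Player A can switch to R1 (-1 → 5). Not NE.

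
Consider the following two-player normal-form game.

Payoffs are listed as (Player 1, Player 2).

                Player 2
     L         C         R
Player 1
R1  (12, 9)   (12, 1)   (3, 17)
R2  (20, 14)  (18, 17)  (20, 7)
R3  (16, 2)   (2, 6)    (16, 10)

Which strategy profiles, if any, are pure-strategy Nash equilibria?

Player 1 against L: payoffs 12, 20, 16 → best response R2.
Player 1 against C: payoffs 12, 18, 2 → best response R2.
Player 1 against R: payoffs 3, 20, 16 → best response R2.
Player 2 against R1: payoffs 9, 1, 17 → best response R.
Player 2 against R2: payoffs 14, 17, 7 → best response C.
Player 2 against R3: payoffs 2, 6, 10 → best response R.
Mutual best responses: (R2, C).

The unique pure-strategy Nash equilibrium is (R2, C).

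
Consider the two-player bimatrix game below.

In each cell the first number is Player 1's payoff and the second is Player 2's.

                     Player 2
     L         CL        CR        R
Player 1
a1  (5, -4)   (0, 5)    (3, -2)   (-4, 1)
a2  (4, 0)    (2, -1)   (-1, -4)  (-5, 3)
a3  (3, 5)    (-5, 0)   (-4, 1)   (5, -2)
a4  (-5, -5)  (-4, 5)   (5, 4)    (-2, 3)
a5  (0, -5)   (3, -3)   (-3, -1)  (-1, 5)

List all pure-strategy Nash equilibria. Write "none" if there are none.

There is no pure-strategy Nash equilibrium.

Player 1 against L: payoffs 5, 4, 3, -5, 0 → best response a1.
Player 1 against CL: payoffs 0, 2, -5, -4, 3 → best response a5.
Player 1 against CR: payoffs 3, -1, -4, 5, -3 → best response a4.
Player 1 against R: payoffs -4, -5, 5, -2, -1 → best response a3.
Player 2 against a1: payoffs -4, 5, -2, 1 → best response CL.
Player 2 against a2: payoffs 0, -1, -4, 3 → best response R.
Player 2 against a3: payoffs 5, 0, 1, -2 → best response L.
Player 2 against a4: payoffs -5, 5, 4, 3 → best response CL.
Player 2 against a5: payoffs -5, -3, -1, 5 → best response R.
No profile is a mutual best response for all players.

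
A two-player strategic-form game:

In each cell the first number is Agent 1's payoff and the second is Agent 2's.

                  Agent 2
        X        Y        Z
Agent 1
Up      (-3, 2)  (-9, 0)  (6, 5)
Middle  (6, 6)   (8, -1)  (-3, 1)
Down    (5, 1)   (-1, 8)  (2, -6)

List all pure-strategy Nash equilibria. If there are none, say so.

(Up, Z) and (Middle, X)

Agent 1 against X: payoffs -3, 6, 5 → best response Middle.
Agent 1 against Y: payoffs -9, 8, -1 → best response Middle.
Agent 1 against Z: payoffs 6, -3, 2 → best response Up.
Agent 2 against Up: payoffs 2, 0, 5 → best response Z.
Agent 2 against Middle: payoffs 6, -1, 1 → best response X.
Agent 2 against Down: payoffs 1, 8, -6 → best response Y.
Mutual best responses: (Up, Z); (Middle, X).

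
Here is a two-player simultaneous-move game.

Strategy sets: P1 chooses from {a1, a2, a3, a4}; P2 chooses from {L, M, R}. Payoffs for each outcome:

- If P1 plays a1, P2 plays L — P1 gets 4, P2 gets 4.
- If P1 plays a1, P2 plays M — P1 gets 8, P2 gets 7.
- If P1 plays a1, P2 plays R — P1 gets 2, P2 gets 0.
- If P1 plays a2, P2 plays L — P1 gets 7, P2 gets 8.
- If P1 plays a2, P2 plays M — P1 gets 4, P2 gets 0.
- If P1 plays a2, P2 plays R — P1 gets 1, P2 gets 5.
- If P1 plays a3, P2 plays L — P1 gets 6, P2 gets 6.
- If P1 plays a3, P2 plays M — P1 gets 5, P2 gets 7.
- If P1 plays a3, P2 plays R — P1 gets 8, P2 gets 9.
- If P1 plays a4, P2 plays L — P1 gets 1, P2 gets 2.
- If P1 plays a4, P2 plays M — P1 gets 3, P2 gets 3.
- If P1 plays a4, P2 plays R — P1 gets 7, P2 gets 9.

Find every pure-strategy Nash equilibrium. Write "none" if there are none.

(a1, L): P1 can switch to a2 (4 → 7). Not NE.
(a1, M): P1 gets 8, best alternative 5; P2 gets 7, best alternative 4. No profitable deviation — NE.
(a1, R): P1 can switch to a3 (2 → 8). Not NE.
(a2, L): P1 gets 7, best alternative 6; P2 gets 8, best alternative 5. No profitable deviation — NE.
(a2, M): P1 can switch to a1 (4 → 8). Not NE.
(a2, R): P1 can switch to a1 (1 → 2). Not NE.
(a3, L): P1 can switch to a2 (6 → 7). Not NE.
(a3, M): P1 can switch to a1 (5 → 8). Not NE.
(a3, R): P1 gets 8, best alternative 7; P2 gets 9, best alternative 7. No profitable deviation — NE.
(a4, L): P1 can switch to a1 (1 → 4). Not NE.
(a4, M): P1 can switch to a1 (3 → 8). Not NE.
(a4, R): P1 can switch to a3 (7 → 8). Not NE.

(a1, M), (a2, L), (a3, R)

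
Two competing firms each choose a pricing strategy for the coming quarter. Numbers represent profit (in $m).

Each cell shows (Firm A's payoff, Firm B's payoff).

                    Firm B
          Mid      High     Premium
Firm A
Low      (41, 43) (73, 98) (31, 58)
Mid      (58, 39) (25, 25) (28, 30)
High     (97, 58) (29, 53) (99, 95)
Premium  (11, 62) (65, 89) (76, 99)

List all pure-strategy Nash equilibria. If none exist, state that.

(Low, Mid): Firm A can switch to Mid (41 → 58). Not NE.
(Low, High): Firm A gets 73, best alternative 65; Firm B gets 98, best alternative 58. No profitable deviation — NE.
(Low, Premium): Firm A can switch to High (31 → 99). Not NE.
(Mid, Mid): Firm A can switch to High (58 → 97). Not NE.
(Mid, High): Firm A can switch to Low (25 → 73). Not NE.
(Mid, Premium): Firm A can switch to Low (28 → 31). Not NE.
(High, Mid): Firm B can switch to Premium (58 → 95). Not NE.
(High, Premium): Firm A gets 99, best alternative 76; Firm B gets 95, best alternative 58. No profitable deviation — NE.
(The remaining 4 profiles each have a profitable deviation by the same check.)

(Low, High); (High, Premium)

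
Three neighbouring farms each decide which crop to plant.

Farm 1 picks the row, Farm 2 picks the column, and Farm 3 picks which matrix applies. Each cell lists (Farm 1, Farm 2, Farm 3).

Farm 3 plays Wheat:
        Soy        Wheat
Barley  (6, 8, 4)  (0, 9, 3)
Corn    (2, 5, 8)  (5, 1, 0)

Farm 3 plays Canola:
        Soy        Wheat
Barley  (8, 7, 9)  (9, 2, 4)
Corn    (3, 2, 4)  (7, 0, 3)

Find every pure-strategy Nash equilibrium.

Farm 1 against (Soy, Wheat): payoffs 6, 2 → best response Barley.
Farm 1 against (Soy, Canola): payoffs 8, 3 → best response Barley.
Farm 1 against (Wheat, Wheat): payoffs 0, 5 → best response Corn.
Farm 1 against (Wheat, Canola): payoffs 9, 7 → best response Barley.
Farm 2 against (Barley, Wheat): payoffs 8, 9 → best response Wheat.
Farm 2 against (Barley, Canola): payoffs 7, 2 → best response Soy.
Farm 2 against (Corn, Wheat): payoffs 5, 1 → best response Soy.
Farm 2 against (Corn, Canola): payoffs 2, 0 → best response Soy.
Farm 3 against (Barley, Soy): payoffs 4, 9 → best response Canola.
Farm 3 against (Barley, Wheat): payoffs 3, 4 → best response Canola.
Farm 3 against (Corn, Soy): payoffs 8, 4 → best response Wheat.
Farm 3 against (Corn, Wheat): payoffs 0, 3 → best response Canola.
Mutual best responses: (Barley, Soy, Canola).

The unique pure-strategy Nash equilibrium is (Barley, Soy, Canola).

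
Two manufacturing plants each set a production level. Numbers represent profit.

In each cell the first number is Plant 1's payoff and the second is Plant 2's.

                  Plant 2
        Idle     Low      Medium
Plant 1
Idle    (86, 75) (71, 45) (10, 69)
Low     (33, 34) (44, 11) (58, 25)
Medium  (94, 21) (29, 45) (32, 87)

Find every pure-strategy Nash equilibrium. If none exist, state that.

none

Plant 1 against Idle: payoffs 86, 33, 94 → best response Medium.
Plant 1 against Low: payoffs 71, 44, 29 → best response Idle.
Plant 1 against Medium: payoffs 10, 58, 32 → best response Low.
Plant 2 against Idle: payoffs 75, 45, 69 → best response Idle.
Plant 2 against Low: payoffs 34, 11, 25 → best response Idle.
Plant 2 against Medium: payoffs 21, 45, 87 → best response Medium.
No profile is a mutual best response for all players.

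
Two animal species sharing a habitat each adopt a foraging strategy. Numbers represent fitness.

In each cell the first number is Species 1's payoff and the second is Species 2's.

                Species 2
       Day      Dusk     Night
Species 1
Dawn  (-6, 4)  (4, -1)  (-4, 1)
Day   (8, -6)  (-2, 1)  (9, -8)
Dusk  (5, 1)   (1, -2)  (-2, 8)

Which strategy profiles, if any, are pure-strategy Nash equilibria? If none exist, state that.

(Dawn, Day): Species 1 can switch to Day (-6 → 8). Not NE.
(Dawn, Dusk): Species 2 can switch to Day (-1 → 4). Not NE.
(Dawn, Night): Species 1 can switch to Day (-4 → 9). Not NE.
(Day, Day): Species 2 can switch to Dusk (-6 → 1). Not NE.
(Day, Dusk): Species 1 can switch to Dawn (-2 → 4). Not NE.
(Day, Night): Species 2 can switch to Day (-8 → -6). Not NE.
(Dusk, Day): Species 1 can switch to Day (5 → 8). Not NE.
(Dusk, Dusk): Species 1 can switch to Dawn (1 → 4). Not NE.
(Dusk, Night): Species 1 can switch to Day (-2 → 9). Not NE.

There is no pure-strategy Nash equilibrium.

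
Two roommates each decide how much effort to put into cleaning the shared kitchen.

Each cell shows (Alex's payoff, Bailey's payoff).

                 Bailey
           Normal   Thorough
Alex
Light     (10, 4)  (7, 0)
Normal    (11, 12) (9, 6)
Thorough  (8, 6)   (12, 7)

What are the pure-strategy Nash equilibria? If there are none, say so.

The pure Nash equilibria are (Normal, Normal); (Thorough, Thorough).

For each strategy profile, look for a profitable unilateral deviation.
(Light, Normal): Alex can switch to Normal (10 → 11). Not NE.
(Light, Thorough): Alex can switch to Normal (7 → 9). Not NE.
(Normal, Normal): Alex gets 11, best alternative 10; Bailey gets 12, best alternative 6. No profitable deviation — NE.
(Normal, Thorough): Alex can switch to Thorough (9 → 12). Not NE.
(Thorough, Normal): Alex can switch to Light (8 → 10). Not NE.
(Thorough, Thorough): Alex gets 12, best alternative 9; Bailey gets 7, best alternative 6. No profitable deviation — NE.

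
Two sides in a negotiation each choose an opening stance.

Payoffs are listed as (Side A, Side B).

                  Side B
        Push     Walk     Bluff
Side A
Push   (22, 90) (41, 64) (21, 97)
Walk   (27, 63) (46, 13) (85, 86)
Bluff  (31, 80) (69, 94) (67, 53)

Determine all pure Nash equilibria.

(Push, Push): Side A can switch to Walk (22 → 27). Not NE.
(Push, Walk): Side A can switch to Walk (41 → 46). Not NE.
(Push, Bluff): Side A can switch to Walk (21 → 85). Not NE.
(Walk, Push): Side A can switch to Bluff (27 → 31). Not NE.
(Walk, Walk): Side A can switch to Bluff (46 → 69). Not NE.
(Walk, Bluff): Side A gets 85, best alternative 67; Side B gets 86, best alternative 63. No profitable deviation — NE.
(Bluff, Push): Side B can switch to Walk (80 → 94). Not NE.
(Bluff, Walk): Side A gets 69, best alternative 46; Side B gets 94, best alternative 80. No profitable deviation — NE.
(Bluff, Bluff): Side A can switch to Walk (67 → 85). Not NE.

The pure Nash equilibria are (Walk, Bluff); (Bluff, Walk).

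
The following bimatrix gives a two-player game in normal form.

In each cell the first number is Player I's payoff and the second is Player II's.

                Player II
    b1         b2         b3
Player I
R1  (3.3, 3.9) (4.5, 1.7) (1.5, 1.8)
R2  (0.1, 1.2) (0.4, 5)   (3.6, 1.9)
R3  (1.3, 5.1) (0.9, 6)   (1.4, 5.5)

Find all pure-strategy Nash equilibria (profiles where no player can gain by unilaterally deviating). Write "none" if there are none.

Player I against b1: payoffs 3.3, 0.1, 1.3 → best response R1.
Player I against b2: payoffs 4.5, 0.4, 0.9 → best response R1.
Player I against b3: payoffs 1.5, 3.6, 1.4 → best response R2.
Player II against R1: payoffs 3.9, 1.7, 1.8 → best response b1.
Player II against R2: payoffs 1.2, 5, 1.9 → best response b2.
Player II against R3: payoffs 5.1, 6, 5.5 → best response b2.
Mutual best responses: (R1, b1).

The unique pure-strategy Nash equilibrium is (R1, b1).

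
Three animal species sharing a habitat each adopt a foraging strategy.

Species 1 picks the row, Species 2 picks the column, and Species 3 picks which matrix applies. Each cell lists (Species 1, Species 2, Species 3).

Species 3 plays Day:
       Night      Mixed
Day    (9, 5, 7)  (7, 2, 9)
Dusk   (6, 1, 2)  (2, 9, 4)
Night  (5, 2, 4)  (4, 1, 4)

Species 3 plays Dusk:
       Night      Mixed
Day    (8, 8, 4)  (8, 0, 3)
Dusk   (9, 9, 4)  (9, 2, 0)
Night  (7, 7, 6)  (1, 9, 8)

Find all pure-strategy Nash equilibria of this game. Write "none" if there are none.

The pure Nash equilibria are (Day, Night, Day) and (Dusk, Night, Dusk).

For each strategy profile, look for a profitable unilateral deviation.
(Day, Night, Day): Species 1 gets 9, best alternative 6; Species 2 gets 5, best alternative 2; Species 3 gets 7, best alternative 4. No profitable deviation — NE.
(Day, Night, Dusk): Species 1 can switch to Dusk (8 → 9). Not NE.
(Day, Mixed, Day): Species 2 can switch to Night (2 → 5). Not NE.
(Day, Mixed, Dusk): Species 1 can switch to Dusk (8 → 9). Not NE.
(Dusk, Night, Day): Species 1 can switch to Day (6 → 9). Not NE.
(Dusk, Night, Dusk): Species 1 gets 9, best alternative 8; Species 2 gets 9, best alternative 2; Species 3 gets 4, best alternative 2. No profitable deviation — NE.
(Dusk, Mixed, Day): Species 1 can switch to Day (2 → 7). Not NE.
(Dusk, Mixed, Dusk): Species 2 can switch to Night (2 → 9). Not NE.
(The remaining 4 profiles each have a profitable deviation by the same check.)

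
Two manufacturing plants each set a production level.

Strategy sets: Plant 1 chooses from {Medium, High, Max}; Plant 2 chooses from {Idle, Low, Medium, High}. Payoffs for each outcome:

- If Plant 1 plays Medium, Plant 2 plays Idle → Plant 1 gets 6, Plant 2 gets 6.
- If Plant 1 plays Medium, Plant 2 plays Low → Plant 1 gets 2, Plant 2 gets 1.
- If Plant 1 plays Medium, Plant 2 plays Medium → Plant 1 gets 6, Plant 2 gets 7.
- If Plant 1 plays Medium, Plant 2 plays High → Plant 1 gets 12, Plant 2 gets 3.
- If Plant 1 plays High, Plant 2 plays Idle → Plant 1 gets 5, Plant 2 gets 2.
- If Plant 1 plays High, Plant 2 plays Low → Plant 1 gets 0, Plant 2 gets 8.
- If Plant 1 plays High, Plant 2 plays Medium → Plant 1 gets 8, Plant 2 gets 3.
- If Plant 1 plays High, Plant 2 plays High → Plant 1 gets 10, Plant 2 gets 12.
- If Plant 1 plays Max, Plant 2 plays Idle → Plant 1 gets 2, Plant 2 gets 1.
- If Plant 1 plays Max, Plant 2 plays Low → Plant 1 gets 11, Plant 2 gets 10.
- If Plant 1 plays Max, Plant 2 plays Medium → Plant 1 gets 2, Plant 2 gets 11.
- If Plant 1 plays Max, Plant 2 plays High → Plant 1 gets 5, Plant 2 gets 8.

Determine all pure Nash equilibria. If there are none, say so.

This game has no pure Nash equilibrium.

Plant 1 against Idle: payoffs 6, 5, 2 → best response Medium.
Plant 1 against Low: payoffs 2, 0, 11 → best response Max.
Plant 1 against Medium: payoffs 6, 8, 2 → best response High.
Plant 1 against High: payoffs 12, 10, 5 → best response Medium.
Plant 2 against Medium: payoffs 6, 1, 7, 3 → best response Medium.
Plant 2 against High: payoffs 2, 8, 3, 12 → best response High.
Plant 2 against Max: payoffs 1, 10, 11, 8 → best response Medium.
No profile is a mutual best response for all players.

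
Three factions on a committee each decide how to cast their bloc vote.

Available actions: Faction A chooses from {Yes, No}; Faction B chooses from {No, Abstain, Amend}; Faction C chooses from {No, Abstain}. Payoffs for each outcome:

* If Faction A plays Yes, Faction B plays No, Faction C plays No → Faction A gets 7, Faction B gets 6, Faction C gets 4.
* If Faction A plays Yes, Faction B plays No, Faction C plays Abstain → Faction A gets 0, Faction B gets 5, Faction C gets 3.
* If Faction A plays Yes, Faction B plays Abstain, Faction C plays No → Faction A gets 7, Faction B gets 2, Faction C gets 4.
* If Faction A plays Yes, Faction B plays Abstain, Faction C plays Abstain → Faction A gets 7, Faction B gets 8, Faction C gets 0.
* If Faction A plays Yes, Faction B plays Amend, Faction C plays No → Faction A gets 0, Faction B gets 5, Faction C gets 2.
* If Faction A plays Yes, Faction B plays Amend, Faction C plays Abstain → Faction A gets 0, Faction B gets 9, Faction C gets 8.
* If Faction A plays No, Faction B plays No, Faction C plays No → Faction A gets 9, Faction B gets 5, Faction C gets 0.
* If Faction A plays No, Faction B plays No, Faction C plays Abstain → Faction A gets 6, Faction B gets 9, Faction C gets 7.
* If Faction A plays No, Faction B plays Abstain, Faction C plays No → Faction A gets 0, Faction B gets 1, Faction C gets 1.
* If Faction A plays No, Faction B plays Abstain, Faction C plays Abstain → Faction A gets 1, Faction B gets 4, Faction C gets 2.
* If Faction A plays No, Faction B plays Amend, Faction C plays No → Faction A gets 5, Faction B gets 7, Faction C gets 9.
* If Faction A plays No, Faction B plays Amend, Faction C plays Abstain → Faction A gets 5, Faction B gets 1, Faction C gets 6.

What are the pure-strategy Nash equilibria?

(Yes, No, No): Faction A can switch to No (7 → 9). Not NE.
(Yes, No, Abstain): Faction A can switch to No (0 → 6). Not NE.
(Yes, Abstain, No): Faction B can switch to No (2 → 6). Not NE.
(Yes, Abstain, Abstain): Faction B can switch to Amend (8 → 9). Not NE.
(Yes, Amend, No): Faction A can switch to No (0 → 5). Not NE.
(Yes, Amend, Abstain): Faction A can switch to No (0 → 5). Not NE.
(No, No, Abstain): Faction A gets 6, best alternative 0; Faction B gets 9, best alternative 4; Faction C gets 7, best alternative 0. No profitable deviation — NE.
(No, Amend, No): Faction A gets 5, best alternative 0; Faction B gets 7, best alternative 5; Faction C gets 9, best alternative 6. No profitable deviation — NE.
(The remaining 4 profiles each have a profitable deviation by the same check.)

Pure-strategy Nash equilibria: (No, No, Abstain); (No, Amend, No)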